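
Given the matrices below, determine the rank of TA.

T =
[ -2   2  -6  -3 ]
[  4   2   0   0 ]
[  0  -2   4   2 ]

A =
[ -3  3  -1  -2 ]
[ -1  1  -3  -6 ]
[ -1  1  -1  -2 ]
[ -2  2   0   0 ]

2

First compute TA:
[[ 16, -16,   2,   4],
 [-14,  14, -10, -20],
 [ -6,   6,   2,   4]]
Now row reduce the product.
R2 ← R2 + (7/8)·R1: [0, 0, -33/4, -33/2]
R3 ← R3 + (3/8)·R1: [0, 0, 11/4, 11/2]
R3 ← R3 + (1/3)·R2: [0, 0, 0, 0]
2 nonzero rows, so rank(TA) = 2.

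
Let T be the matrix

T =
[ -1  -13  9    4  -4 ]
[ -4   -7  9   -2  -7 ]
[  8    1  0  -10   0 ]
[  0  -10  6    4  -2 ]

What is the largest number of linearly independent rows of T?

Row reduce to echelon form.
R2 ← R2 − (4)·R1: [0, 45, -27, -18, 9]
R3 ← R3 + (8)·R1: [0, -103, 72, 22, -32]
R3 ← R3 + (103/45)·R2: [0, 0, 51/5, -96/5, -57/5]
R4 ← R4 + (2/9)·R2: [0, 0, 0, 0, 0]
Echelon form has 3 nonzero rows, so rank(T) = 3.
The rank gives the maximum number of linearly independent rows: 3.

3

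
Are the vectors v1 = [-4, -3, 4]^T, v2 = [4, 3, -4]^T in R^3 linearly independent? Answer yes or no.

no

Form the matrix with these vectors as rows and row reduce.
R2 ← R2 + R1: [0, 0, 0]
1 nonzero row, so the 2 vectors span a space of dimension 1.
Since 1 < 2, the vectors are linearly dependent.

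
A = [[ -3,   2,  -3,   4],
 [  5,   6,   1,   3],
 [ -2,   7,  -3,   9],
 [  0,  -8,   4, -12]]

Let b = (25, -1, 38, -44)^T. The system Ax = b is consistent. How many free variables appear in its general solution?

Row reduce the augmented matrix [A | b].
R2 ← R2 + (5/3)·R1: [0, 28/3, -4, 29/3, 122/3]
R3 ← R3 − (2/3)·R1: [0, 17/3, -1, 19/3, 64/3]
R3 ← R3 − (17/28)·R2: [0, 0, 10/7, 13/28, -47/14]
R4 ← R4 + (6/7)·R2: [0, 0, 4/7, -26/7, -64/7]
R4 ← R4 − (2/5)·R3: [0, 0, 0, -39/10, -39/5]
The echelon form has 4 nonzero rows, and every pivot lies in the first 4 columns, so rank(A) = rank([A|b]) = 4.
The system is consistent.
Free variables = (unknowns) − (rank) = 4 − 4 = 0.

0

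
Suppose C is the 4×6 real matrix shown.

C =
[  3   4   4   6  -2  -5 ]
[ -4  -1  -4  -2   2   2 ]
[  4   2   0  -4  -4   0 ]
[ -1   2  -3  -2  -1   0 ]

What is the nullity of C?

Row reduce to echelon form.
R2 ← R2 + (4/3)·R1: [0, 13/3, 4/3, 6, -2/3, -14/3]
R3 ← R3 − (4/3)·R1: [0, -10/3, -16/3, -12, -4/3, 20/3]
R4 ← R4 + (1/3)·R1: [0, 10/3, -5/3, 0, -5/3, -5/3]
R3 ← R3 + (10/13)·R2: [0, 0, -56/13, -96/13, -24/13, 40/13]
R4 ← R4 − (10/13)·R2: [0, 0, -35/13, -60/13, -15/13, 25/13]
R4 ← R4 − (5/8)·R3: [0, 0, 0, 0, 0, 0]
3 nonzero rows, so rank(C) = 3.
C has 6 columns; by rank–nullity, nullity = 6 − 3 = 3.

3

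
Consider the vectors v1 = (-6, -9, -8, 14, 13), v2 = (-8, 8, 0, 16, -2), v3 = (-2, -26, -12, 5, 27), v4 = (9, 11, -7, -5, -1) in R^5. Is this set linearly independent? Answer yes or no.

yes

Form the matrix with these vectors as rows and row reduce.
R2 ← R2 − (4/3)·R1: [0, 20, 32/3, -8/3, -58/3]
R3 ← R3 − (1/3)·R1: [0, -23, -28/3, 1/3, 68/3]
R4 ← R4 + (3/2)·R1: [0, -5/2, -19, 16, 37/2]
R3 ← R3 + (23/20)·R2: [0, 0, 44/15, -41/15, 13/30]
R4 ← R4 + (1/8)·R2: [0, 0, -53/3, 47/3, 193/12]
R4 ← R4 + (265/44)·R3: [0, 0, 0, -35/44, 1645/88]
4 nonzero rows, so the 4 vectors span a space of dimension 4.
Since 4 = 4, the vectors are linearly independent.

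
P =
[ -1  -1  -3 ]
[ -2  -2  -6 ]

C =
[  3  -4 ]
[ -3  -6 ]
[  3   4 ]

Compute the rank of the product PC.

First compute PC:
[[ -9,  -2],
 [-18,  -4]]
Now row reduce the product.
R2 ← R2 − (2)·R1: [0, 0]
1 nonzero row, so rank(PC) = 1.

1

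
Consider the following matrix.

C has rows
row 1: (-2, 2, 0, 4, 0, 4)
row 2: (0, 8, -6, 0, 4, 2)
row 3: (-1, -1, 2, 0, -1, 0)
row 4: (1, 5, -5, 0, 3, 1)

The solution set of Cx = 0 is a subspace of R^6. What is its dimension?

3

Row reduce to echelon form.
R3 ← R3 − (1/2)·R1: [0, -2, 2, -2, -1, -2]
R4 ← R4 + (1/2)·R1: [0, 6, -5, 2, 3, 3]
R3 ← R3 + (1/4)·R2: [0, 0, 1/2, -2, 0, -3/2]
R4 ← R4 − (3/4)·R2: [0, 0, -1/2, 2, 0, 3/2]
R4 ← R4 + R3: [0, 0, 0, 0, 0, 0]
3 nonzero rows, so rank(C) = 3.
C has 6 columns; by rank–nullity, nullity = 6 − 3 = 3.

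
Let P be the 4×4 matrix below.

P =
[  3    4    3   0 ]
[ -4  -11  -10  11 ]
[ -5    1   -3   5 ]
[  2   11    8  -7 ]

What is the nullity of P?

1

Row reduce to echelon form.
R2 ← R2 + (4/3)·R1: [0, -17/3, -6, 11]
R3 ← R3 + (5/3)·R1: [0, 23/3, 2, 5]
R4 ← R4 − (2/3)·R1: [0, 25/3, 6, -7]
R3 ← R3 + (23/17)·R2: [0, 0, -104/17, 338/17]
R4 ← R4 + (25/17)·R2: [0, 0, -48/17, 156/17]
R4 ← R4 − (6/13)·R3: [0, 0, 0, 0]
3 nonzero rows, so rank(P) = 3.
P has 4 columns; by rank–nullity, nullity = 4 − 3 = 1.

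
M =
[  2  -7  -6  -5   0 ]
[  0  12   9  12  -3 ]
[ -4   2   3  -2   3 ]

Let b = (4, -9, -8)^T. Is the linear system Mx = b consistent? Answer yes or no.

no

Row reduce the augmented matrix [M | b].
R3 ← R3 + (2)·R1: [0, -12, -9, -12, 3, 0]
R3 ← R3 + R2: [0, 0, 0, 0, 0, -9]
The echelon form has 3 nonzero rows; the last pivot sits in the augmented column, so rank(M) = 2 but rank([M|b]) = 3.
Since the ranks differ, the system is inconsistent.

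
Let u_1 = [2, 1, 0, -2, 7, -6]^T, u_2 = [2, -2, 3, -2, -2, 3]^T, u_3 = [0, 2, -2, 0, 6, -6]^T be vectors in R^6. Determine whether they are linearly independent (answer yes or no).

Form the matrix with these vectors as rows and row reduce.
R2 ← R2 − R1: [0, -3, 3, 0, -9, 9]
R3 ← R3 + (2/3)·R2: [0, 0, 0, 0, 0, 0]
2 nonzero rows, so the 3 vectors span a space of dimension 2.
Since 2 < 3, the vectors are linearly dependent.

no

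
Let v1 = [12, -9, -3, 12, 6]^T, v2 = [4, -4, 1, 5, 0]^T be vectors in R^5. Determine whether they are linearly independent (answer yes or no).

Form the matrix with these vectors as rows and row reduce.
R2 ← R2 − (1/3)·R1: [0, -1, 2, 1, -2]
2 nonzero rows, so the 2 vectors span a space of dimension 2.
Since 2 = 2, the vectors are linearly independent.

yes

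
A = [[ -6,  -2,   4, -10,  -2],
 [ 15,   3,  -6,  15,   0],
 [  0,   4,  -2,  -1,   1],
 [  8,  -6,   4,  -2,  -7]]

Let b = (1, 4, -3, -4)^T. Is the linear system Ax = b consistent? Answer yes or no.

Row reduce the augmented matrix [A | b].
R2 ← R2 + (5/2)·R1: [0, -2, 4, -10, -5, 13/2]
R4 ← R4 + (4/3)·R1: [0, -26/3, 28/3, -46/3, -29/3, -8/3]
R3 ← R3 + (2)·R2: [0, 0, 6, -21, -9, 10]
R4 ← R4 − (13/3)·R2: [0, 0, -8, 28, 12, -185/6]
R4 ← R4 + (4/3)·R3: [0, 0, 0, 0, 0, -35/2]
The echelon form has 4 nonzero rows; the last pivot sits in the augmented column, so rank(A) = 3 but rank([A|b]) = 4.
Since the ranks differ, the system is inconsistent.

no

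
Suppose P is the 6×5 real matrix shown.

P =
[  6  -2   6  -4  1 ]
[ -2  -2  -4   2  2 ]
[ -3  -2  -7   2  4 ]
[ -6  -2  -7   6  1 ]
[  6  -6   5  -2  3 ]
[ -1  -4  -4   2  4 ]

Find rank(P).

4

Row reduce to echelon form.
R2 ← R2 + (1/3)·R1: [0, -8/3, -2, 2/3, 7/3]
R3 ← R3 + (1/2)·R1: [0, -3, -4, 0, 9/2]
R4 ← R4 + R1: [0, -4, -1, 2, 2]
R5 ← R5 − R1: [0, -4, -1, 2, 2]
R6 ← R6 + (1/6)·R1: [0, -13/3, -3, 4/3, 25/6]
R3 ← R3 − (9/8)·R2: [0, 0, -7/4, -3/4, 15/8]
R4 ← R4 − (3/2)·R2: [0, 0, 2, 1, -3/2]
R5 ← R5 − (3/2)·R2: [0, 0, 2, 1, -3/2]
R6 ← R6 − (13/8)·R2: [0, 0, 1/4, 1/4, 3/8]
R4 ← R4 + (8/7)·R3: [0, 0, 0, 1/7, 9/14]
R5 ← R5 + (8/7)·R3: [0, 0, 0, 1/7, 9/14]
R6 ← R6 + (1/7)·R3: [0, 0, 0, 1/7, 9/14]
R5 ← R5 − R4: [0, 0, 0, 0, 0]
R6 ← R6 − R4: [0, 0, 0, 0, 0]
Echelon form has 4 nonzero rows, so rank(P) = 4.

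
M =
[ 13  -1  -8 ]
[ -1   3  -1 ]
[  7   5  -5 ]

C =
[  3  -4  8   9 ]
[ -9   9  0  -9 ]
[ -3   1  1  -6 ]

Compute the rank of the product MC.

3

First compute MC:
[[ 72, -69,  96, 174],
 [-27,  30,  -9, -30],
 [ -9,  12,  51,  48]]
Now row reduce the product.
R2 ← R2 + (3/8)·R1: [0, 33/8, 27, 141/4]
R3 ← R3 + (1/8)·R1: [0, 27/8, 63, 279/4]
R3 ← R3 − (9/11)·R2: [0, 0, 450/11, 450/11]
3 nonzero rows, so rank(MC) = 3.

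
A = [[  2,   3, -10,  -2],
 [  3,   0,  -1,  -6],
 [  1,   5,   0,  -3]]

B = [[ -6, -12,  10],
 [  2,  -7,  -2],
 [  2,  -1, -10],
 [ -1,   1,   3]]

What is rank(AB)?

First compute AB:
[[-24, -37, 108],
 [-14, -41,  22],
 [  7, -50,  -9]]
Now row reduce the product.
R2 ← R2 − (7/12)·R1: [0, -233/12, -41]
R3 ← R3 + (7/24)·R1: [0, -1459/24, 45/2]
R3 ← R3 − (1459/466)·R2: [0, 0, 35152/233]
3 nonzero rows, so rank(AB) = 3.

3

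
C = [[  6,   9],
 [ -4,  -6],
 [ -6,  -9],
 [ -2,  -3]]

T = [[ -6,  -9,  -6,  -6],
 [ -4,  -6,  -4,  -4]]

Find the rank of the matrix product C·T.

1

First compute CT:
[[-72, -108, -72, -72],
 [ 48,  72,  48,  48],
 [ 72, 108,  72,  72],
 [ 24,  36,  24,  24]]
Now row reduce the product.
R2 ← R2 + (2/3)·R1: [0, 0, 0, 0]
R3 ← R3 + R1: [0, 0, 0, 0]
R4 ← R4 + (1/3)·R1: [0, 0, 0, 0]
1 nonzero row, so rank(CT) = 1.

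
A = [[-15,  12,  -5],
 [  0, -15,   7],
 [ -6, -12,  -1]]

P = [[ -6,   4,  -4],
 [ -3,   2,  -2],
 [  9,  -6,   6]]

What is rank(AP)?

1

First compute AP:
[[  9,  -6,   6],
 [108, -72,  72],
 [ 63, -42,  42]]
Now row reduce the product.
R2 ← R2 − (12)·R1: [0, 0, 0]
R3 ← R3 − (7)·R1: [0, 0, 0]
1 nonzero row, so rank(AP) = 1.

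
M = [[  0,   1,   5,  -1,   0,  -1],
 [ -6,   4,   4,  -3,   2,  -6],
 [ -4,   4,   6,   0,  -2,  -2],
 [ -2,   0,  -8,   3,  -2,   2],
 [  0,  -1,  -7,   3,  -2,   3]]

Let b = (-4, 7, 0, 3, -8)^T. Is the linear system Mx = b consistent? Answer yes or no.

no

Row reduce the augmented matrix [M | b].
Swap R1 ↔ R2
R3 ← R3 − (2/3)·R1: [0, 4/3, 10/3, 2, -10/3, 2, -14/3]
R4 ← R4 − (1/3)·R1: [0, -4/3, -28/3, 4, -8/3, 4, 2/3]
R3 ← R3 − (4/3)·R2: [0, 0, -10/3, 10/3, -10/3, 10/3, 2/3]
R4 ← R4 + (4/3)·R2: [0, 0, -8/3, 8/3, -8/3, 8/3, -14/3]
R5 ← R5 + R2: [0, 0, -2, 2, -2, 2, -12]
R4 ← R4 − (4/5)·R3: [0, 0, 0, 0, 0, 0, -26/5]
R5 ← R5 − (3/5)·R3: [0, 0, 0, 0, 0, 0, -62/5]
R5 ← R5 − (31/13)·R4: [0, 0, 0, 0, 0, 0, 0]
The echelon form has 4 nonzero rows; the last pivot sits in the augmented column, so rank(M) = 3 but rank([M|b]) = 4.
Since the ranks differ, the system is inconsistent.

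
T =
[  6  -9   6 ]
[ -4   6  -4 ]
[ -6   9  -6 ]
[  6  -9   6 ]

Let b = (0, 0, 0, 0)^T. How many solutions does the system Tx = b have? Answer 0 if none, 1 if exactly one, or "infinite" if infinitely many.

infinite

Row reduce the augmented matrix [T | b].
R2 ← R2 + (2/3)·R1: [0, 0, 0, 0]
R3 ← R3 + R1: [0, 0, 0, 0]
R4 ← R4 − R1: [0, 0, 0, 0]
The echelon form has 1 nonzero rows, and every pivot lies in the first 3 columns, so rank(T) = rank([T|b]) = 1.
The system is consistent.
rank = 1 < 3 unknowns, so there are infinitely many solutions.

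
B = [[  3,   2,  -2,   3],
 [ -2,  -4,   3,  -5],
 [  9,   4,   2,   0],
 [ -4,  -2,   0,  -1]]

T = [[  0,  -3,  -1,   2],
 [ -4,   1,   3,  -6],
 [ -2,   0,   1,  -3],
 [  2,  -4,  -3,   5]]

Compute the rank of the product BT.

First compute BT:
[[  2, -19,  -8,  15],
 [  0,  22,   8, -14],
 [-20, -23,   5, -12],
 [  6,  14,   1,  -1]]
Now row reduce the product.
R3 ← R3 + (10)·R1: [0, -213, -75, 138]
R4 ← R4 − (3)·R1: [0, 71, 25, -46]
R3 ← R3 + (213/22)·R2: [0, 0, 27/11, 27/11]
R4 ← R4 − (71/22)·R2: [0, 0, -9/11, -9/11]
R4 ← R4 + (1/3)·R3: [0, 0, 0, 0]
3 nonzero rows, so rank(BT) = 3.

3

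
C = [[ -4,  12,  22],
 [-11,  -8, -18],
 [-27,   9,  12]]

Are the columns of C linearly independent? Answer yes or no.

Row reduce C to echelon form.
R2 ← R2 − (11/4)·R1: [0, -41, -157/2]
R3 ← R3 − (27/4)·R1: [0, -72, -273/2]
R3 ← R3 − (72/41)·R2: [0, 0, 111/82]
3 pivots among 3 columns.
Every column is a pivot column, so the columns are linearly independent.

yes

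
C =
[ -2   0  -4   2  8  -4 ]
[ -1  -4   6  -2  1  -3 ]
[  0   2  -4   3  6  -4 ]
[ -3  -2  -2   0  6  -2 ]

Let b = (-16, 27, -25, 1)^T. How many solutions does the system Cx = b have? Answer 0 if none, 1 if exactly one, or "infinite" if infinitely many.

infinite

Row reduce the augmented matrix [C | b].
R2 ← R2 − (1/2)·R1: [0, -4, 8, -3, -3, -1, 35]
R4 ← R4 − (3/2)·R1: [0, -2, 4, -3, -6, 4, 25]
R3 ← R3 + (1/2)·R2: [0, 0, 0, 3/2, 9/2, -9/2, -15/2]
R4 ← R4 − (1/2)·R2: [0, 0, 0, -3/2, -9/2, 9/2, 15/2]
R4 ← R4 + R3: [0, 0, 0, 0, 0, 0, 0]
The echelon form has 3 nonzero rows, and every pivot lies in the first 6 columns, so rank(C) = rank([C|b]) = 3.
The system is consistent.
rank = 3 < 6 unknowns, so there are infinitely many solutions.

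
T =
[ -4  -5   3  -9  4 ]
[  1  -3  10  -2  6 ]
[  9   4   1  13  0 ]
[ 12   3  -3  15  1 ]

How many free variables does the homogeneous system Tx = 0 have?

2

Row reduce to echelon form.
R2 ← R2 + (1/4)·R1: [0, -17/4, 43/4, -17/4, 7]
R3 ← R3 + (9/4)·R1: [0, -29/4, 31/4, -29/4, 9]
R4 ← R4 + (3)·R1: [0, -12, 6, -12, 13]
R3 ← R3 − (29/17)·R2: [0, 0, -180/17, 0, -50/17]
R4 ← R4 − (48/17)·R2: [0, 0, -414/17, 0, -115/17]
R4 ← R4 − (23/10)·R3: [0, 0, 0, 0, 0]
3 nonzero rows, so rank(T) = 3.
T has 5 columns; by rank–nullity, nullity = 5 − 3 = 2.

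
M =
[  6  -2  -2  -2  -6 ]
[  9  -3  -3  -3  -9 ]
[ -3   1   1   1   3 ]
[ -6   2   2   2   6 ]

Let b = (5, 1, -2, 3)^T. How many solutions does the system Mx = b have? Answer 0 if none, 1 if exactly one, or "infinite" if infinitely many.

Row reduce the augmented matrix [M | b].
R2 ← R2 − (3/2)·R1: [0, 0, 0, 0, 0, -13/2]
R3 ← R3 + (1/2)·R1: [0, 0, 0, 0, 0, 1/2]
R4 ← R4 + R1: [0, 0, 0, 0, 0, 8]
R3 ← R3 + (1/13)·R2: [0, 0, 0, 0, 0, 0]
R4 ← R4 + (16/13)·R2: [0, 0, 0, 0, 0, 0]
The echelon form has 2 nonzero rows; the last pivot sits in the augmented column, so rank(M) = 1 but rank([M|b]) = 2.
Since the ranks differ, the system is inconsistent.
It has no solutions.

0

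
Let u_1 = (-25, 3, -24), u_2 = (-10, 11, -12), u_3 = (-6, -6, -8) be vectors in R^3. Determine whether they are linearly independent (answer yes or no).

Form the matrix with these vectors as rows and row reduce.
R2 ← R2 − (2/5)·R1: [0, 49/5, -12/5]
R3 ← R3 − (6/25)·R1: [0, -168/25, -56/25]
R3 ← R3 + (24/35)·R2: [0, 0, -136/35]
3 nonzero rows, so the 3 vectors span a space of dimension 3.
Since 3 = 3, the vectors are linearly independent.

yes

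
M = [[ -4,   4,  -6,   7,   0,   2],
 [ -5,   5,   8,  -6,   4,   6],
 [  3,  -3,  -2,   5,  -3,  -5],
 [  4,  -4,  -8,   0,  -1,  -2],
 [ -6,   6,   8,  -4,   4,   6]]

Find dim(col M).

4

Row reduce to echelon form.
R2 ← R2 − (5/4)·R1: [0, 0, 31/2, -59/4, 4, 7/2]
R3 ← R3 + (3/4)·R1: [0, 0, -13/2, 41/4, -3, -7/2]
R4 ← R4 + R1: [0, 0, -14, 7, -1, 0]
R5 ← R5 − (3/2)·R1: [0, 0, 17, -29/2, 4, 3]
R3 ← R3 + (13/31)·R2: [0, 0, 0, 126/31, -41/31, -63/31]
R4 ← R4 + (28/31)·R2: [0, 0, 0, -196/31, 81/31, 98/31]
R5 ← R5 − (34/31)·R2: [0, 0, 0, 52/31, -12/31, -26/31]
R4 ← R4 + (14/9)·R3: [0, 0, 0, 0, 5/9, 0]
R5 ← R5 − (26/63)·R3: [0, 0, 0, 0, 10/63, 0]
R5 ← R5 − (2/7)·R4: [0, 0, 0, 0, 0, 0]
Echelon form has 4 nonzero rows, so rank(M) = 4.
The column space has dimension equal to the rank: 4.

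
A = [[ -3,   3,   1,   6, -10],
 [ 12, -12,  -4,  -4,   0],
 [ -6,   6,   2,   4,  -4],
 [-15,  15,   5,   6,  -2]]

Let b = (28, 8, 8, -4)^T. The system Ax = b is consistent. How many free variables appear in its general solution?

3

Row reduce the augmented matrix [A | b].
R2 ← R2 + (4)·R1: [0, 0, 0, 20, -40, 120]
R3 ← R3 − (2)·R1: [0, 0, 0, -8, 16, -48]
R4 ← R4 − (5)·R1: [0, 0, 0, -24, 48, -144]
R3 ← R3 + (2/5)·R2: [0, 0, 0, 0, 0, 0]
R4 ← R4 + (6/5)·R2: [0, 0, 0, 0, 0, 0]
The echelon form has 2 nonzero rows, and every pivot lies in the first 5 columns, so rank(A) = rank([A|b]) = 2.
The system is consistent.
Free variables = (unknowns) − (rank) = 5 − 2 = 3.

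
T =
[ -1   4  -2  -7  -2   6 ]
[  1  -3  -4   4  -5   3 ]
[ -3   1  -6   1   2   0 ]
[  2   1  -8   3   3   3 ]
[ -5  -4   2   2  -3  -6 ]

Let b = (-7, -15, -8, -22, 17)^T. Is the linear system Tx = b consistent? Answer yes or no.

Row reduce the augmented matrix [T | b].
R2 ← R2 + R1: [0, 1, -6, -3, -7, 9, -22]
R3 ← R3 − (3)·R1: [0, -11, 0, 22, 8, -18, 13]
R4 ← R4 + (2)·R1: [0, 9, -12, -11, -1, 15, -36]
R5 ← R5 − (5)·R1: [0, -24, 12, 37, 7, -36, 52]
R3 ← R3 + (11)·R2: [0, 0, -66, -11, -69, 81, -229]
R4 ← R4 − (9)·R2: [0, 0, 42, 16, 62, -66, 162]
R5 ← R5 + (24)·R2: [0, 0, -132, -35, -161, 180, -476]
R4 ← R4 + (7/11)·R3: [0, 0, 0, 9, 199/11, -159/11, 179/11]
R5 ← R5 − (2)·R3: [0, 0, 0, -13, -23, 18, -18]
R5 ← R5 + (13/9)·R4: [0, 0, 0, 0, 310/99, -95/33, 545/99]
The echelon form has 5 nonzero rows, and every pivot lies in the first 6 columns, so rank(T) = rank([T|b]) = 5.
The system is consistent.

yes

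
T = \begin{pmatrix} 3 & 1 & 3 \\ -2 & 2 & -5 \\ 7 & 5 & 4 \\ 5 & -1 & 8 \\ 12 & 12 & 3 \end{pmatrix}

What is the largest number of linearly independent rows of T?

Row reduce to echelon form.
R2 ← R2 + (2/3)·R1: [0, 8/3, -3]
R3 ← R3 − (7/3)·R1: [0, 8/3, -3]
R4 ← R4 − (5/3)·R1: [0, -8/3, 3]
R5 ← R5 − (4)·R1: [0, 8, -9]
R3 ← R3 − R2: [0, 0, 0]
R4 ← R4 + R2: [0, 0, 0]
R5 ← R5 − (3)·R2: [0, 0, 0]
Echelon form has 2 nonzero rows, so rank(T) = 2.
The rank gives the maximum number of linearly independent rows: 2.

2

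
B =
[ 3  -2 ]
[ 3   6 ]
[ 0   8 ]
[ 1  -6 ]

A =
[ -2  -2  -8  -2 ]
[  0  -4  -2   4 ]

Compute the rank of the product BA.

2

First compute BA:
[[ -6,   2, -20, -14],
 [ -6, -30, -36,  18],
 [  0, -32, -16,  32],
 [ -2,  22,   4, -26]]
Now row reduce the product.
R2 ← R2 − R1: [0, -32, -16, 32]
R4 ← R4 − (1/3)·R1: [0, 64/3, 32/3, -64/3]
R3 ← R3 − R2: [0, 0, 0, 0]
R4 ← R4 + (2/3)·R2: [0, 0, 0, 0]
2 nonzero rows, so rank(BA) = 2.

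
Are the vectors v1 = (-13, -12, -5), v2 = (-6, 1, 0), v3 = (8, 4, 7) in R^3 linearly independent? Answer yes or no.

yes

Form the matrix with these vectors as rows and row reduce.
R2 ← R2 − (6/13)·R1: [0, 85/13, 30/13]
R3 ← R3 + (8/13)·R1: [0, -44/13, 51/13]
R3 ← R3 + (44/85)·R2: [0, 0, 87/17]
3 nonzero rows, so the 3 vectors span a space of dimension 3.
Since 3 = 3, the vectors are linearly independent.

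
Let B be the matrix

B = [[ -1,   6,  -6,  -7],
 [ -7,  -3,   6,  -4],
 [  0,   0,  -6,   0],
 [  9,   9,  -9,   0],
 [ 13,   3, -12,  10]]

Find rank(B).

Row reduce to echelon form.
R2 ← R2 − (7)·R1: [0, -45, 48, 45]
R4 ← R4 + (9)·R1: [0, 63, -63, -63]
R5 ← R5 + (13)·R1: [0, 81, -90, -81]
R4 ← R4 + (7/5)·R2: [0, 0, 21/5, 0]
R5 ← R5 + (9/5)·R2: [0, 0, -18/5, 0]
R4 ← R4 + (7/10)·R3: [0, 0, 0, 0]
R5 ← R5 − (3/5)·R3: [0, 0, 0, 0]
Echelon form has 3 nonzero rows, so rank(B) = 3.

3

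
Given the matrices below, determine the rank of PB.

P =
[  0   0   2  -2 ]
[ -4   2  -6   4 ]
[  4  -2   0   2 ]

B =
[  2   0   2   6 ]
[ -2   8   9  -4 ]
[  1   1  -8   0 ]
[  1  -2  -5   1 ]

First compute PB:
[[  0,   6,  -6,  -2],
 [-14,   2,  38, -28],
 [ 14, -20, -20,  34]]
Now row reduce the product.
Swap R1 ↔ R2
R3 ← R3 + R1: [0, -18, 18, 6]
R3 ← R3 + (3)·R2: [0, 0, 0, 0]
2 nonzero rows, so rank(PB) = 2.

2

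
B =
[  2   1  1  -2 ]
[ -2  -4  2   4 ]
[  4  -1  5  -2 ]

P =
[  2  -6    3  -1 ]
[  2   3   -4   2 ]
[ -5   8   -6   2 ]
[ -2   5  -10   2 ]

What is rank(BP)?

First compute BP:
[[  5, -11,  16,  -2],
 [-30,  36, -42,   6],
 [-15,   3,   6,   0]]
Now row reduce the product.
R2 ← R2 + (6)·R1: [0, -30, 54, -6]
R3 ← R3 + (3)·R1: [0, -30, 54, -6]
R3 ← R3 − R2: [0, 0, 0, 0]
2 nonzero rows, so rank(BP) = 2.

2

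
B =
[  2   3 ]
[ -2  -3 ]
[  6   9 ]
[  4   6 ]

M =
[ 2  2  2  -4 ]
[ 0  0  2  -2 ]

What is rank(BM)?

1

First compute BM:
[[  4,   4,  10, -14],
 [ -4,  -4, -10,  14],
 [ 12,  12,  30, -42],
 [  8,   8,  20, -28]]
Now row reduce the product.
R2 ← R2 + R1: [0, 0, 0, 0]
R3 ← R3 − (3)·R1: [0, 0, 0, 0]
R4 ← R4 − (2)·R1: [0, 0, 0, 0]
1 nonzero row, so rank(BM) = 1.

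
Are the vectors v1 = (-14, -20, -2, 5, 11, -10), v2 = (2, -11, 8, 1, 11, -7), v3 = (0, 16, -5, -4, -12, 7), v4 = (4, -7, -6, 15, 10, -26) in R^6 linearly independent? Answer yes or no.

Form the matrix with these vectors as rows and row reduce.
R2 ← R2 + (1/7)·R1: [0, -97/7, 54/7, 12/7, 88/7, -59/7]
R4 ← R4 + (2/7)·R1: [0, -89/7, -46/7, 115/7, 92/7, -202/7]
R3 ← R3 + (112/97)·R2: [0, 0, 379/97, -196/97, 244/97, -265/97]
R4 ← R4 − (89/97)·R2: [0, 0, -1324/97, 1441/97, 156/97, -2049/97]
R4 ← R4 + (1324/379)·R3: [0, 0, 0, 2955/379, 3940/379, -11623/379]
4 nonzero rows, so the 4 vectors span a space of dimension 4.
Since 4 = 4, the vectors are linearly independent.

yes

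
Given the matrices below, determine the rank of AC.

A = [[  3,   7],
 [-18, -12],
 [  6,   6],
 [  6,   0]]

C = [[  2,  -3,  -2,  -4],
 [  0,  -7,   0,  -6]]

2

First compute AC:
[[  6, -58,  -6, -54],
 [-36, 138,  36, 144],
 [ 12, -60, -12, -60],
 [ 12, -18, -12, -24]]
Now row reduce the product.
R2 ← R2 + (6)·R1: [0, -210, 0, -180]
R3 ← R3 − (2)·R1: [0, 56, 0, 48]
R4 ← R4 − (2)·R1: [0, 98, 0, 84]
R3 ← R3 + (4/15)·R2: [0, 0, 0, 0]
R4 ← R4 + (7/15)·R2: [0, 0, 0, 0]
2 nonzero rows, so rank(AC) = 2.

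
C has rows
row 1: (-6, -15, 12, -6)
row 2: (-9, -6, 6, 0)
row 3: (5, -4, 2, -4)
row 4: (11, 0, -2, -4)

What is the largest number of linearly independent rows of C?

Row reduce to echelon form.
R2 ← R2 − (3/2)·R1: [0, 33/2, -12, 9]
R3 ← R3 + (5/6)·R1: [0, -33/2, 12, -9]
R4 ← R4 + (11/6)·R1: [0, -55/2, 20, -15]
R3 ← R3 + R2: [0, 0, 0, 0]
R4 ← R4 + (5/3)·R2: [0, 0, 0, 0]
Echelon form has 2 nonzero rows, so rank(C) = 2.
The rank gives the maximum number of linearly independent rows: 2.

2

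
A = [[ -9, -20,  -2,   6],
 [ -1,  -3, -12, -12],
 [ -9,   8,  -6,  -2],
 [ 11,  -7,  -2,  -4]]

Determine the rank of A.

4

Row reduce to echelon form.
R2 ← R2 − (1/9)·R1: [0, -7/9, -106/9, -38/3]
R3 ← R3 − R1: [0, 28, -4, -8]
R4 ← R4 + (11/9)·R1: [0, -283/9, -40/9, 10/3]
R3 ← R3 + (36)·R2: [0, 0, -428, -464]
R4 ← R4 − (283/7)·R2: [0, 0, 3302/7, 3608/7]
R4 ← R4 + (1651/1498)·R3: [0, 0, 0, 432/107]
Echelon form has 4 nonzero rows, so rank(A) = 4.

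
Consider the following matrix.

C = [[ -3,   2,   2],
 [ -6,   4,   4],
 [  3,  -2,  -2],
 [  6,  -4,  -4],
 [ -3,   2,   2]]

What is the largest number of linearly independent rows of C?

Row reduce to echelon form.
R2 ← R2 − (2)·R1: [0, 0, 0]
R3 ← R3 + R1: [0, 0, 0]
R4 ← R4 + (2)·R1: [0, 0, 0]
R5 ← R5 − R1: [0, 0, 0]
Echelon form has 1 nonzero row, so rank(C) = 1.
The rank gives the maximum number of linearly independent rows: 1.

1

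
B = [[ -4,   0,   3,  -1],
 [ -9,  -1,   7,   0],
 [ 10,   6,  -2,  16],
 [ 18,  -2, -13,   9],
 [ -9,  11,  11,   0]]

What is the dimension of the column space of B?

Row reduce to echelon form.
R2 ← R2 − (9/4)·R1: [0, -1, 1/4, 9/4]
R3 ← R3 + (5/2)·R1: [0, 6, 11/2, 27/2]
R4 ← R4 + (9/2)·R1: [0, -2, 1/2, 9/2]
R5 ← R5 − (9/4)·R1: [0, 11, 17/4, 9/4]
R3 ← R3 + (6)·R2: [0, 0, 7, 27]
R4 ← R4 − (2)·R2: [0, 0, 0, 0]
R5 ← R5 + (11)·R2: [0, 0, 7, 27]
R5 ← R5 − R3: [0, 0, 0, 0]
Echelon form has 3 nonzero rows, so rank(B) = 3.
The column space has dimension equal to the rank: 3.

3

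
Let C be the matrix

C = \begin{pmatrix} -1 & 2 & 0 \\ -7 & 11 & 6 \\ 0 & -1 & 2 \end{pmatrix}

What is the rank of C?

Row reduce to echelon form.
R2 ← R2 − (7)·R1: [0, -3, 6]
R3 ← R3 − (1/3)·R2: [0, 0, 0]
Echelon form has 2 nonzero rows, so rank(C) = 2.

2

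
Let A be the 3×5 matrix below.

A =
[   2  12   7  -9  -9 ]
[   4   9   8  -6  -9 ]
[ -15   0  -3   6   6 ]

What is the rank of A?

3

Row reduce to echelon form.
R2 ← R2 − (2)·R1: [0, -15, -6, 12, 9]
R3 ← R3 + (15/2)·R1: [0, 90, 99/2, -123/2, -123/2]
R3 ← R3 + (6)·R2: [0, 0, 27/2, 21/2, -15/2]
Echelon form has 3 nonzero rows, so rank(A) = 3.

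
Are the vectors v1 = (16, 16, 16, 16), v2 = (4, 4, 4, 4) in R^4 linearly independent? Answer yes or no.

no

Form the matrix with these vectors as rows and row reduce.
R2 ← R2 − (1/4)·R1: [0, 0, 0, 0]
1 nonzero row, so the 2 vectors span a space of dimension 1.
Since 1 < 2, the vectors are linearly dependent.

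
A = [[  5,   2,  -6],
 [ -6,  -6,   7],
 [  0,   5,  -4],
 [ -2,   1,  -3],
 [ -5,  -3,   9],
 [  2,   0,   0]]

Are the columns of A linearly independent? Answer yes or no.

yes

Row reduce A to echelon form.
R2 ← R2 + (6/5)·R1: [0, -18/5, -1/5]
R4 ← R4 + (2/5)·R1: [0, 9/5, -27/5]
R5 ← R5 + R1: [0, -1, 3]
R6 ← R6 − (2/5)·R1: [0, -4/5, 12/5]
R3 ← R3 + (25/18)·R2: [0, 0, -77/18]
R4 ← R4 + (1/2)·R2: [0, 0, -11/2]
R5 ← R5 − (5/18)·R2: [0, 0, 55/18]
R6 ← R6 − (2/9)·R2: [0, 0, 22/9]
R4 ← R4 − (9/7)·R3: [0, 0, 0]
R5 ← R5 + (5/7)·R3: [0, 0, 0]
R6 ← R6 + (4/7)·R3: [0, 0, 0]
3 pivots among 3 columns.
Every column is a pivot column, so the columns are linearly independent.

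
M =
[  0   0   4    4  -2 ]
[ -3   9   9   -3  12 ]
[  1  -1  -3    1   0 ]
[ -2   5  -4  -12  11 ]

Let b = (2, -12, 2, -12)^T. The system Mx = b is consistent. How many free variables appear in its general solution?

Row reduce the augmented matrix [M | b].
Swap R1 ↔ R2
R3 ← R3 + (1/3)·R1: [0, 2, 0, 0, 4, -2]
R4 ← R4 − (2/3)·R1: [0, -1, -10, -10, 3, -4]
Swap R2 ↔ R3
R4 ← R4 + (1/2)·R2: [0, 0, -10, -10, 5, -5]
R4 ← R4 + (5/2)·R3: [0, 0, 0, 0, 0, 0]
The echelon form has 3 nonzero rows, and every pivot lies in the first 5 columns, so rank(M) = rank([M|b]) = 3.
The system is consistent.
Free variables = (unknowns) − (rank) = 5 − 3 = 2.

2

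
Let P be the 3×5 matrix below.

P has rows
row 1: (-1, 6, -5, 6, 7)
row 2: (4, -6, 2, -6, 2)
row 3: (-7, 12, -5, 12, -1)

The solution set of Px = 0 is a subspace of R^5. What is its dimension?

Row reduce to echelon form.
R2 ← R2 + (4)·R1: [0, 18, -18, 18, 30]
R3 ← R3 − (7)·R1: [0, -30, 30, -30, -50]
R3 ← R3 + (5/3)·R2: [0, 0, 0, 0, 0]
2 nonzero rows, so rank(P) = 2.
P has 5 columns; by rank–nullity, nullity = 5 − 2 = 3.

3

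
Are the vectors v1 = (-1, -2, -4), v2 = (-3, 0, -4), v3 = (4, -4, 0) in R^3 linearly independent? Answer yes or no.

no

Form the matrix with these vectors as rows and row reduce.
R2 ← R2 − (3)·R1: [0, 6, 8]
R3 ← R3 + (4)·R1: [0, -12, -16]
R3 ← R3 + (2)·R2: [0, 0, 0]
2 nonzero rows, so the 3 vectors span a space of dimension 2.
Since 2 < 3, the vectors are linearly dependent.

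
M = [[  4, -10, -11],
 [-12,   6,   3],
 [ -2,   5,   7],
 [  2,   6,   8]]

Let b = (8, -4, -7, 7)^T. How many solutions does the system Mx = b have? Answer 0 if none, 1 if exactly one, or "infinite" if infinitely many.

0

Row reduce the augmented matrix [M | b].
R2 ← R2 + (3)·R1: [0, -24, -30, 20]
R3 ← R3 + (1/2)·R1: [0, 0, 3/2, -3]
R4 ← R4 − (1/2)·R1: [0, 11, 27/2, 3]
R4 ← R4 + (11/24)·R2: [0, 0, -1/4, 73/6]
R4 ← R4 + (1/6)·R3: [0, 0, 0, 35/3]
The echelon form has 4 nonzero rows; the last pivot sits in the augmented column, so rank(M) = 3 but rank([M|b]) = 4.
Since the ranks differ, the system is inconsistent.
It has no solutions.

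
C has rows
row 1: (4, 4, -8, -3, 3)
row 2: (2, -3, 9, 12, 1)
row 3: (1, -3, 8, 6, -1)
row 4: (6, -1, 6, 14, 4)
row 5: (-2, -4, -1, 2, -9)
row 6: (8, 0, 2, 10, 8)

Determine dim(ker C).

Row reduce to echelon form.
R2 ← R2 − (1/2)·R1: [0, -5, 13, 27/2, -1/2]
R3 ← R3 − (1/4)·R1: [0, -4, 10, 27/4, -7/4]
R4 ← R4 − (3/2)·R1: [0, -7, 18, 37/2, -1/2]
R5 ← R5 + (1/2)·R1: [0, -2, -5, 1/2, -15/2]
R6 ← R6 − (2)·R1: [0, -8, 18, 16, 2]
R3 ← R3 − (4/5)·R2: [0, 0, -2/5, -81/20, -27/20]
R4 ← R4 − (7/5)·R2: [0, 0, -1/5, -2/5, 1/5]
R5 ← R5 − (2/5)·R2: [0, 0, -51/5, -49/10, -73/10]
R6 ← R6 − (8/5)·R2: [0, 0, -14/5, -28/5, 14/5]
R4 ← R4 − (1/2)·R3: [0, 0, 0, 13/8, 7/8]
R5 ← R5 − (51/2)·R3: [0, 0, 0, 787/8, 217/8]
R6 ← R6 − (7)·R3: [0, 0, 0, 91/4, 49/4]
R5 ← R5 − (787/13)·R4: [0, 0, 0, 0, -336/13]
R6 ← R6 − (14)·R4: [0, 0, 0, 0, 0]
5 nonzero rows, so rank(C) = 5.
C has 5 columns; by rank–nullity, nullity = 5 − 5 = 0.

0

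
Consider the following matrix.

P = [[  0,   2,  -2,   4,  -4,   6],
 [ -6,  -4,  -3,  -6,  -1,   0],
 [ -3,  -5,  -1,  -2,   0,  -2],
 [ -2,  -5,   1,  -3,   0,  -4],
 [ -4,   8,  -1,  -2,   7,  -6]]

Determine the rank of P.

Row reduce to echelon form.
Swap R1 ↔ R2
R3 ← R3 − (1/2)·R1: [0, -3, 1/2, 1, 1/2, -2]
R4 ← R4 − (1/3)·R1: [0, -11/3, 2, -1, 1/3, -4]
R5 ← R5 − (2/3)·R1: [0, 32/3, 1, 2, 23/3, -6]
R3 ← R3 + (3/2)·R2: [0, 0, -5/2, 7, -11/2, 7]
R4 ← R4 + (11/6)·R2: [0, 0, -5/3, 19/3, -7, 7]
R5 ← R5 − (16/3)·R2: [0, 0, 35/3, -58/3, 29, -38]
R4 ← R4 − (2/3)·R3: [0, 0, 0, 5/3, -10/3, 7/3]
R5 ← R5 + (14/3)·R3: [0, 0, 0, 40/3, 10/3, -16/3]
R5 ← R5 − (8)·R4: [0, 0, 0, 0, 30, -24]
Echelon form has 5 nonzero rows, so rank(P) = 5.

5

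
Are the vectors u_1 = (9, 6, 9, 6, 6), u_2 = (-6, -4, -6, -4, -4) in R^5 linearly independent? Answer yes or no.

Form the matrix with these vectors as rows and row reduce.
R2 ← R2 + (2/3)·R1: [0, 0, 0, 0, 0]
1 nonzero row, so the 2 vectors span a space of dimension 1.
Since 1 < 2, the vectors are linearly dependent.

no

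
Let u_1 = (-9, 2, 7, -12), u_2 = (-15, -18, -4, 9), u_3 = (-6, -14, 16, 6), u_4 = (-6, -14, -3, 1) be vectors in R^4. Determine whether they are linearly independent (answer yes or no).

yes

Form the matrix with these vectors as rows and row reduce.
R2 ← R2 − (5/3)·R1: [0, -64/3, -47/3, 29]
R3 ← R3 − (2/3)·R1: [0, -46/3, 34/3, 14]
R4 ← R4 − (2/3)·R1: [0, -46/3, -23/3, 9]
R3 ← R3 − (23/32)·R2: [0, 0, 723/32, -219/32]
R4 ← R4 − (23/32)·R2: [0, 0, 115/32, -379/32]
R4 ← R4 − (115/723)·R3: [0, 0, 0, -2592/241]
4 nonzero rows, so the 4 vectors span a space of dimension 4.
Since 4 = 4, the vectors are linearly independent.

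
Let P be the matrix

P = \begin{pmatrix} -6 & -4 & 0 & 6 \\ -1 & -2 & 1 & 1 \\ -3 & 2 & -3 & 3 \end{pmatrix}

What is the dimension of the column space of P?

Row reduce to echelon form.
R2 ← R2 − (1/6)·R1: [0, -4/3, 1, 0]
R3 ← R3 − (1/2)·R1: [0, 4, -3, 0]
R3 ← R3 + (3)·R2: [0, 0, 0, 0]
Echelon form has 2 nonzero rows, so rank(P) = 2.
The column space has dimension equal to the rank: 2.

2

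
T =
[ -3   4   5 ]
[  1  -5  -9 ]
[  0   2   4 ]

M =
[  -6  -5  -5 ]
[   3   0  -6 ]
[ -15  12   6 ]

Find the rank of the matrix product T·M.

First compute TM:
[[-45,  75,  21],
 [114, -113, -29],
 [-54,  48,  12]]
Now row reduce the product.
R2 ← R2 + (38/15)·R1: [0, 77, 121/5]
R3 ← R3 − (6/5)·R1: [0, -42, -66/5]
R3 ← R3 + (6/11)·R2: [0, 0, 0]
2 nonzero rows, so rank(TM) = 2.

2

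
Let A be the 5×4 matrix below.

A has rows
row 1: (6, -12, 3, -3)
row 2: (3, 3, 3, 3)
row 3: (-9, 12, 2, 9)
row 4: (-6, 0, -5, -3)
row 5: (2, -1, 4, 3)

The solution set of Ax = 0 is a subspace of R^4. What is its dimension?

Row reduce to echelon form.
R2 ← R2 − (1/2)·R1: [0, 9, 3/2, 9/2]
R3 ← R3 + (3/2)·R1: [0, -6, 13/2, 9/2]
R4 ← R4 + R1: [0, -12, -2, -6]
R5 ← R5 − (1/3)·R1: [0, 3, 3, 4]
R3 ← R3 + (2/3)·R2: [0, 0, 15/2, 15/2]
R4 ← R4 + (4/3)·R2: [0, 0, 0, 0]
R5 ← R5 − (1/3)·R2: [0, 0, 5/2, 5/2]
R5 ← R5 − (1/3)·R3: [0, 0, 0, 0]
3 nonzero rows, so rank(A) = 3.
A has 4 columns; by rank–nullity, nullity = 4 − 3 = 1.

1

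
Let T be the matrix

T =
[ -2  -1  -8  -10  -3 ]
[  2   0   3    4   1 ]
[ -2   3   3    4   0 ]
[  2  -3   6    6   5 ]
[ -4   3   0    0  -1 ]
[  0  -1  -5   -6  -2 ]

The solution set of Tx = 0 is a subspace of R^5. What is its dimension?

Row reduce to echelon form.
R2 ← R2 + R1: [0, -1, -5, -6, -2]
R3 ← R3 − R1: [0, 4, 11, 14, 3]
R4 ← R4 + R1: [0, -4, -2, -4, 2]
R5 ← R5 − (2)·R1: [0, 5, 16, 20, 5]
R3 ← R3 + (4)·R2: [0, 0, -9, -10, -5]
R4 ← R4 − (4)·R2: [0, 0, 18, 20, 10]
R5 ← R5 + (5)·R2: [0, 0, -9, -10, -5]
R6 ← R6 − R2: [0, 0, 0, 0, 0]
R4 ← R4 + (2)·R3: [0, 0, 0, 0, 0]
R5 ← R5 − R3: [0, 0, 0, 0, 0]
3 nonzero rows, so rank(T) = 3.
T has 5 columns; by rank–nullity, nullity = 5 − 3 = 2.

2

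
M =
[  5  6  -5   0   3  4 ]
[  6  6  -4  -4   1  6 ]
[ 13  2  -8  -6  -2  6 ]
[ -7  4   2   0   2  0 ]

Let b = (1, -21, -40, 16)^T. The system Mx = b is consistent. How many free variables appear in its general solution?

Row reduce the augmented matrix [M | b].
R2 ← R2 − (6/5)·R1: [0, -6/5, 2, -4, -13/5, 6/5, -111/5]
R3 ← R3 − (13/5)·R1: [0, -68/5, 5, -6, -49/5, -22/5, -213/5]
R4 ← R4 + (7/5)·R1: [0, 62/5, -5, 0, 31/5, 28/5, 87/5]
R3 ← R3 − (34/3)·R2: [0, 0, -53/3, 118/3, 59/3, -18, 209]
R4 ← R4 + (31/3)·R2: [0, 0, 47/3, -124/3, -62/3, 18, -212]
R4 ← R4 + (47/53)·R3: [0, 0, 0, -342/53, -171/53, 108/53, -1413/53]
The echelon form has 4 nonzero rows, and every pivot lies in the first 6 columns, so rank(M) = rank([M|b]) = 4.
The system is consistent.
Free variables = (unknowns) − (rank) = 6 − 4 = 2.

2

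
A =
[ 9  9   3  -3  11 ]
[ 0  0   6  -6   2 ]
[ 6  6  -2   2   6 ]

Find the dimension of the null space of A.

Row reduce to echelon form.
R3 ← R3 − (2/3)·R1: [0, 0, -4, 4, -4/3]
R3 ← R3 + (2/3)·R2: [0, 0, 0, 0, 0]
2 nonzero rows, so rank(A) = 2.
A has 5 columns; by rank–nullity, nullity = 5 − 2 = 3.

3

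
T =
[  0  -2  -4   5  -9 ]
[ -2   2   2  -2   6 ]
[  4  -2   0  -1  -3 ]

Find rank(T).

2

Row reduce to echelon form.
Swap R1 ↔ R2
R3 ← R3 + (2)·R1: [0, 2, 4, -5, 9]
R3 ← R3 + R2: [0, 0, 0, 0, 0]
Echelon form has 2 nonzero rows, so rank(T) = 2.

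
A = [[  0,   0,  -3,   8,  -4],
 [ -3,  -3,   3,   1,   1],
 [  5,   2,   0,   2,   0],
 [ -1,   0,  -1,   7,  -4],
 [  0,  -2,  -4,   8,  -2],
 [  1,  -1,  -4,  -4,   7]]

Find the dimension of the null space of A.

Row reduce to echelon form.
Swap R1 ↔ R2
R3 ← R3 + (5/3)·R1: [0, -3, 5, 11/3, 5/3]
R4 ← R4 − (1/3)·R1: [0, 1, -2, 20/3, -13/3]
R6 ← R6 + (1/3)·R1: [0, -2, -3, -11/3, 22/3]
Swap R2 ↔ R3
R4 ← R4 + (1/3)·R2: [0, 0, -1/3, 71/9, -34/9]
R5 ← R5 − (2/3)·R2: [0, 0, -22/3, 50/9, -28/9]
R6 ← R6 − (2/3)·R2: [0, 0, -19/3, -55/9, 56/9]
R4 ← R4 − (1/9)·R3: [0, 0, 0, 7, -10/3]
R5 ← R5 − (22/9)·R3: [0, 0, 0, -14, 20/3]
R6 ← R6 − (19/9)·R3: [0, 0, 0, -23, 44/3]
R5 ← R5 + (2)·R4: [0, 0, 0, 0, 0]
R6 ← R6 + (23/7)·R4: [0, 0, 0, 0, 26/7]
Swap R5 ↔ R6
5 nonzero rows, so rank(A) = 5.
A has 5 columns; by rank–nullity, nullity = 5 − 5 = 0.

0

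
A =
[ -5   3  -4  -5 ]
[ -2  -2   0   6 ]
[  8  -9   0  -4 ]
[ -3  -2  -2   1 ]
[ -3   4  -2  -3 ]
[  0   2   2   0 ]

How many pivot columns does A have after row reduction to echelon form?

4

Row reduce to echelon form.
R2 ← R2 − (2/5)·R1: [0, -16/5, 8/5, 8]
R3 ← R3 + (8/5)·R1: [0, -21/5, -32/5, -12]
R4 ← R4 − (3/5)·R1: [0, -19/5, 2/5, 4]
R5 ← R5 − (3/5)·R1: [0, 11/5, 2/5, 0]
R3 ← R3 − (21/16)·R2: [0, 0, -17/2, -45/2]
R4 ← R4 − (19/16)·R2: [0, 0, -3/2, -11/2]
R5 ← R5 + (11/16)·R2: [0, 0, 3/2, 11/2]
R6 ← R6 + (5/8)·R2: [0, 0, 3, 5]
R4 ← R4 − (3/17)·R3: [0, 0, 0, -26/17]
R5 ← R5 + (3/17)·R3: [0, 0, 0, 26/17]
R6 ← R6 + (6/17)·R3: [0, 0, 0, -50/17]
R5 ← R5 + R4: [0, 0, 0, 0]
R6 ← R6 − (25/13)·R4: [0, 0, 0, 0]
Echelon form has 4 nonzero rows, so rank(A) = 4.
Each nonzero row contributes one pivot column: 4 pivot columns.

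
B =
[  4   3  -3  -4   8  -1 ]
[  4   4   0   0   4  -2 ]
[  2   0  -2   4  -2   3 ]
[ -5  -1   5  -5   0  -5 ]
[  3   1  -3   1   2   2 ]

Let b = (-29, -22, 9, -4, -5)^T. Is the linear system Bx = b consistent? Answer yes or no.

yes

Row reduce the augmented matrix [B | b].
R2 ← R2 − R1: [0, 1, 3, 4, -4, -1, 7]
R3 ← R3 − (1/2)·R1: [0, -3/2, -1/2, 6, -6, 7/2, 47/2]
R4 ← R4 + (5/4)·R1: [0, 11/4, 5/4, -10, 10, -25/4, -161/4]
R5 ← R5 − (3/4)·R1: [0, -5/4, -3/4, 4, -4, 11/4, 67/4]
R3 ← R3 + (3/2)·R2: [0, 0, 4, 12, -12, 2, 34]
R4 ← R4 − (11/4)·R2: [0, 0, -7, -21, 21, -7/2, -119/2]
R5 ← R5 + (5/4)·R2: [0, 0, 3, 9, -9, 3/2, 51/2]
R4 ← R4 + (7/4)·R3: [0, 0, 0, 0, 0, 0, 0]
R5 ← R5 − (3/4)·R3: [0, 0, 0, 0, 0, 0, 0]
The echelon form has 3 nonzero rows, and every pivot lies in the first 6 columns, so rank(B) = rank([B|b]) = 3.
The system is consistent.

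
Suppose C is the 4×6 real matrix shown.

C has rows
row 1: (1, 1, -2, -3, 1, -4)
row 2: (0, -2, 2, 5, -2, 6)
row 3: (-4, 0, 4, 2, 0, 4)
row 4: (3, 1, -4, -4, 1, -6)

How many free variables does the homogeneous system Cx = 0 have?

Row reduce to echelon form.
R3 ← R3 + (4)·R1: [0, 4, -4, -10, 4, -12]
R4 ← R4 − (3)·R1: [0, -2, 2, 5, -2, 6]
R3 ← R3 + (2)·R2: [0, 0, 0, 0, 0, 0]
R4 ← R4 − R2: [0, 0, 0, 0, 0, 0]
2 nonzero rows, so rank(C) = 2.
C has 6 columns; by rank–nullity, nullity = 6 − 2 = 4.

4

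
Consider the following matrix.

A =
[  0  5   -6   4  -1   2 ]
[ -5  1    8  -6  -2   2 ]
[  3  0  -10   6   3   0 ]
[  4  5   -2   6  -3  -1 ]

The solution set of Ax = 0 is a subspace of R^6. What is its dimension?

2

Row reduce to echelon form.
Swap R1 ↔ R2
R3 ← R3 + (3/5)·R1: [0, 3/5, -26/5, 12/5, 9/5, 6/5]
R4 ← R4 + (4/5)·R1: [0, 29/5, 22/5, 6/5, -23/5, 3/5]
R3 ← R3 − (3/25)·R2: [0, 0, -112/25, 48/25, 48/25, 24/25]
R4 ← R4 − (29/25)·R2: [0, 0, 284/25, -86/25, -86/25, -43/25]
R4 ← R4 + (71/28)·R3: [0, 0, 0, 10/7, 10/7, 5/7]
4 nonzero rows, so rank(A) = 4.
A has 6 columns; by rank–nullity, nullity = 6 − 4 = 2.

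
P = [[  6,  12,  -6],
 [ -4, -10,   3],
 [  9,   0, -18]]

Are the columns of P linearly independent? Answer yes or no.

no

Row reduce P to echelon form.
R2 ← R2 + (2/3)·R1: [0, -2, -1]
R3 ← R3 − (3/2)·R1: [0, -18, -9]
R3 ← R3 − (9)·R2: [0, 0, 0]
2 pivots among 3 columns.
Only 2 < 3 pivot columns, so the columns are linearly dependent.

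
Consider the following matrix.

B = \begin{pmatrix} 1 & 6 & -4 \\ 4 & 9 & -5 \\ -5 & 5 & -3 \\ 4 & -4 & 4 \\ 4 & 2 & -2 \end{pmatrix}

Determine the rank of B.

3

Row reduce to echelon form.
R2 ← R2 − (4)·R1: [0, -15, 11]
R3 ← R3 + (5)·R1: [0, 35, -23]
R4 ← R4 − (4)·R1: [0, -28, 20]
R5 ← R5 − (4)·R1: [0, -22, 14]
R3 ← R3 + (7/3)·R2: [0, 0, 8/3]
R4 ← R4 − (28/15)·R2: [0, 0, -8/15]
R5 ← R5 − (22/15)·R2: [0, 0, -32/15]
R4 ← R4 + (1/5)·R3: [0, 0, 0]
R5 ← R5 + (4/5)·R3: [0, 0, 0]
Echelon form has 3 nonzero rows, so rank(B) = 3.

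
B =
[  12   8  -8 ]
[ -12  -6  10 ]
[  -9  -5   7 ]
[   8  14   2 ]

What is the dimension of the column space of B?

Row reduce to echelon form.
R2 ← R2 + R1: [0, 2, 2]
R3 ← R3 + (3/4)·R1: [0, 1, 1]
R4 ← R4 − (2/3)·R1: [0, 26/3, 22/3]
R3 ← R3 − (1/2)·R2: [0, 0, 0]
R4 ← R4 − (13/3)·R2: [0, 0, -4/3]
Swap R3 ↔ R4
Echelon form has 3 nonzero rows, so rank(B) = 3.
The column space has dimension equal to the rank: 3.

3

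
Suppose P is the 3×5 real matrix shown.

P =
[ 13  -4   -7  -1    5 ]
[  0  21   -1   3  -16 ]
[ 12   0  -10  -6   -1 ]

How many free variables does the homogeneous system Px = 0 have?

Row reduce to echelon form.
R3 ← R3 − (12/13)·R1: [0, 48/13, -46/13, -66/13, -73/13]
R3 ← R3 − (16/91)·R2: [0, 0, -306/91, -510/91, -255/91]
3 nonzero rows, so rank(P) = 3.
P has 5 columns; by rank–nullity, nullity = 5 − 3 = 2.

2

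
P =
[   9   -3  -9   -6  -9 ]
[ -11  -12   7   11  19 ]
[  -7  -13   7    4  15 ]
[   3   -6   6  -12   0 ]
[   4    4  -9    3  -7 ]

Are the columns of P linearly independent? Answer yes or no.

no

Row reduce P to echelon form.
R2 ← R2 + (11/9)·R1: [0, -47/3, -4, 11/3, 8]
R3 ← R3 + (7/9)·R1: [0, -46/3, 0, -2/3, 8]
R4 ← R4 − (1/3)·R1: [0, -5, 9, -10, 3]
R5 ← R5 − (4/9)·R1: [0, 16/3, -5, 17/3, -3]
R3 ← R3 − (46/47)·R2: [0, 0, 184/47, -200/47, 8/47]
R4 ← R4 − (15/47)·R2: [0, 0, 483/47, -525/47, 21/47]
R5 ← R5 + (16/47)·R2: [0, 0, -299/47, 325/47, -13/47]
R4 ← R4 − (21/8)·R3: [0, 0, 0, 0, 0]
R5 ← R5 + (13/8)·R3: [0, 0, 0, 0, 0]
3 pivots among 5 columns.
Only 3 < 5 pivot columns, so the columns are linearly dependent.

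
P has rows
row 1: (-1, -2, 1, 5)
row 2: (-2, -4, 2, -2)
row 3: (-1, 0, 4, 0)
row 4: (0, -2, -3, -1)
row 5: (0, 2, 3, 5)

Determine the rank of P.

Row reduce to echelon form.
R2 ← R2 − (2)·R1: [0, 0, 0, -12]
R3 ← R3 − R1: [0, 2, 3, -5]
Swap R2 ↔ R3
R4 ← R4 + R2: [0, 0, 0, -6]
R5 ← R5 − R2: [0, 0, 0, 10]
R4 ← R4 − (1/2)·R3: [0, 0, 0, 0]
R5 ← R5 + (5/6)·R3: [0, 0, 0, 0]
Echelon form has 3 nonzero rows, so rank(P) = 3.

3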